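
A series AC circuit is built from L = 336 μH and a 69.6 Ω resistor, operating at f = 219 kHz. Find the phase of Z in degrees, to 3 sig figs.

ω = 2πf = 1.376e+06 rad/s
X_L = ωL = 462 Ω
Z = 69.6 + j462 Ω
|Z| = √(69.6² + 462²) = 468 Ω
∠Z = arctan(462/69.6) = 81.4°

81.4°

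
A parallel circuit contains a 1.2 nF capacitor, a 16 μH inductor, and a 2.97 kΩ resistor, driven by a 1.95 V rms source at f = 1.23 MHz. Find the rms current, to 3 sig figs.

ω = 2πf = 7.728e+06 rad/s
X_L = ωL = 124 Ω
X_C = 1/(ωC) = 108 Ω
Parallel: admittances add. Y = 1/R + 1/(jωL) + jωC
Y = (0.000337 + j0.00119) S
|Y| = 0.00123 S → |Z| = 1/|Y| = 811 Ω, ∠Z = −∠Y = -74.2°
I = V/|Z| = 1.95/811 = 2.41 mA

2.41 mA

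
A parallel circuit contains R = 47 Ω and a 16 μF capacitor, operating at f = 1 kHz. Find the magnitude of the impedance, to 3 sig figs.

ω = 2πf = 6283 rad/s
X_C = 1/(ωC) = 9.95 Ω
Parallel: admittances add. Y = 1/R + jωC
Y = (0.0213 + j0.101) S
|Y| = 0.103 S → |Z| = 1/|Y| = 9.73 Ω, ∠Z = −∠Y = -78.1°

9.73 Ω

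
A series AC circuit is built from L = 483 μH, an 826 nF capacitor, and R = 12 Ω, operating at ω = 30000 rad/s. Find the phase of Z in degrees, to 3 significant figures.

X_L = ωL = 14.5 Ω
X_C = 1/(ωC) = 40.4 Ω
Net reactance X = X_L − X_C = -25.9 Ω
Z = 12.0 − j25.9 Ω
|Z| = √(12.0² + 25.9²) = 28.5 Ω
∠Z = arctan(-25.9/12.0) = -65.1°

-65.1°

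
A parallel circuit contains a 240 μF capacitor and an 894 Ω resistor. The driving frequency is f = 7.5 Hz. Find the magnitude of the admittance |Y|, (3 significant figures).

11.4 mS

ω = 2πf = 47.12 rad/s
X_C = 1/(ωC) = 88.4 Ω
Parallel: admittances add. Y = 1/R + jωC
Y = (0.00112 + j0.0113) S
|Y| = 0.0114 S → |Z| = 1/|Y| = 88.0 Ω, ∠Z = −∠Y = -84.4°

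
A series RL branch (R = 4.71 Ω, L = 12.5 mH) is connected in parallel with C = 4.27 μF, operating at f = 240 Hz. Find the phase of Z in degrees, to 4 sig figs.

ω = 2πf = 1508 rad/s
X_L = ωL = 18.85 Ω
X_C = 1/(ωC) = 155.3 Ω
Branch 1 (R+jX_L): Z₁ = 4.710 + j18.85 Ω, |Z₁| = 19.43 Ω
Branch 2 (−jX_C): Z₂ = −j155.3 Ω
Parallel: Z = Z₁Z₂/(Z₁+Z₂), |Z| = 22.10 Ω, ∠Z = 73.99°

73.99°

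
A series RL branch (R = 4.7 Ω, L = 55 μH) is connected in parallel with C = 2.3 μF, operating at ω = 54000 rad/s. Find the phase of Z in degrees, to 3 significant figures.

-10.5°

X_L = ωL = 2.97 Ω
X_C = 1/(ωC) = 8.05 Ω
Branch 1 (R+jX_L): Z₁ = 4.70 + j2.97 Ω, |Z₁| = 5.56 Ω
Branch 2 (−jX_C): Z₂ = −j8.05 Ω
Parallel: Z = Z₁Z₂/(Z₁+Z₂), |Z| = 6.47 Ω, ∠Z = -10.5°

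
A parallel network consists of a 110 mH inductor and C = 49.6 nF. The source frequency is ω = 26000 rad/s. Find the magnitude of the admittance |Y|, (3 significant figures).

X_L = ωL = 2860 Ω
X_C = 1/(ωC) = 775 Ω
Parallel: admittances add. Y = 1/(jωL) + jωC
Y = (0 + j0.000940) S
|Y| = 0.000940 S → |Z| = 1/|Y| = 1060 Ω, ∠Z = −∠Y = -90.0°

940 μS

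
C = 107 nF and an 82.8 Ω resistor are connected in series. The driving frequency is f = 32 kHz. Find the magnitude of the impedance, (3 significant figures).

ω = 2πf = 201100 rad/s
X_C = 1/(ωC) = 46.5 Ω
Z = 82.8 − j46.5 Ω
|Z| = √(82.8² + 46.5²) = 95.0 Ω

95.0 Ω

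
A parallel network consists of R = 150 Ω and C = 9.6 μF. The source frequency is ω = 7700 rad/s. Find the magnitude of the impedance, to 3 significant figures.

13.5 Ω

X_C = 1/(ωC) = 13.5 Ω
Parallel: admittances add. Y = 1/R + jωC
Y = (0.00667 + j0.0739) S
|Y| = 0.0742 S → |Z| = 1/|Y| = 13.5 Ω, ∠Z = −∠Y = -84.8°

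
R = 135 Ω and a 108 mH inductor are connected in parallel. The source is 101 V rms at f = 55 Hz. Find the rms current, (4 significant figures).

2.808 A

ω = 2πf = 345.6 rad/s
X_L = ωL = 37.32 Ω
Parallel: admittances add. Y = 1/R + 1/(jωL)
Y = (0.007407 − j0.02679) S
|Y| = 0.02780 S → |Z| = 1/|Y| = 35.97 Ω, ∠Z = −∠Y = 74.55°
I = V/|Z| = 101/35.97 = 2.808 A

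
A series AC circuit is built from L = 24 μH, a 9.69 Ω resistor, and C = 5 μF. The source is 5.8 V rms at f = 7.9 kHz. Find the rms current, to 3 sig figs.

ω = 2πf = 49640 rad/s
X_L = ωL = 1.19 Ω
X_C = 1/(ωC) = 4.03 Ω
Net reactance X = X_L − X_C = -2.84 Ω
Z = 9.69 − j2.84 Ω
|Z| = √(9.69² + 2.84²) = 10.1 Ω
I = V/|Z| = 5.8/10.1 = 574 mA

574 mA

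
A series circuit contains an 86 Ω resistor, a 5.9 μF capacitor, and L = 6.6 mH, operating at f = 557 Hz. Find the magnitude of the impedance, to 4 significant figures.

ω = 2πf = 3500 rad/s
X_L = ωL = 23.10 Ω
X_C = 1/(ωC) = 48.43 Ω
Net reactance X = X_L − X_C = -25.33 Ω
Z = 86.00 − j25.33 Ω
|Z| = √(86.00² + 25.33²) = 89.65 Ω

89.65 Ω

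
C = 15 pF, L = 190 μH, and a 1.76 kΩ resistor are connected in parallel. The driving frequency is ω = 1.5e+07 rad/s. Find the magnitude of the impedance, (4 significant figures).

X_L = ωL = 2850 Ω
X_C = 1/(ωC) = 4444 Ω
Parallel: admittances add. Y = 1/R + 1/(jωL) + jωC
Y = (0.0005682 − j0.0001259) S
|Y| = 0.0005820 S → |Z| = 1/|Y| = 1718 Ω, ∠Z = −∠Y = 12.49°

1718 Ω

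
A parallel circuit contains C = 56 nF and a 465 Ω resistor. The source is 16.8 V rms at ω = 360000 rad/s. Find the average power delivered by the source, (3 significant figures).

X_C = 1/(ωC) = 49.6 Ω
Parallel: admittances add. Y = 1/R + jωC
Y = (0.00215 + j0.0202) S
|Y| = 0.0203 S → |Z| = 1/|Y| = 49.3 Ω, ∠Z = −∠Y = -83.9°
I = V/|Z| = 341 mA
P = VI cos φ = 16.8 × 0.341 × cos(-83.9°) = 607 mW

607 mW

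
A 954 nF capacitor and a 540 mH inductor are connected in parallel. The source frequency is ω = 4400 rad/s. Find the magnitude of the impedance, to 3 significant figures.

265 Ω

X_L = ωL = 2380 Ω
X_C = 1/(ωC) = 238 Ω
Parallel: admittances add. Y = 1/(jωL) + jωC
Y = (0 + j0.00378) S
|Y| = 0.00378 S → |Z| = 1/|Y| = 265 Ω, ∠Z = −∠Y = -90.0°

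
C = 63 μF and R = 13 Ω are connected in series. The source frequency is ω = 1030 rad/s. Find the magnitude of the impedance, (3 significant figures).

20.2 Ω

X_C = 1/(ωC) = 15.4 Ω
Z = 13.0 − j15.4 Ω
|Z| = √(13.0² + 15.4²) = 20.2 Ω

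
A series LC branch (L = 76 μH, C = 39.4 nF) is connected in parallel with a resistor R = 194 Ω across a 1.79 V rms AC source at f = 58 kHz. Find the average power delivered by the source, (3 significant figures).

16.5 mW

ω = 2πf = 364400 rad/s
X_L = ωL = 27.7 Ω
X_C = 1/(ωC) = 69.6 Ω
Branch 1: Z₁ = R = 194 Ω
Branch 2 (series LC): Z₂ = j(X_L − X_C) = −j41.9 Ω
Parallel: Z = Z₁Z₂/(Z₁+Z₂), |Z| = 41.0 Ω, ∠Z = -77.8°
I = V/|Z| = 43.7 mA
P = VI cos φ = 1.79 × 0.0437 × cos(-77.8°) = 16.5 mW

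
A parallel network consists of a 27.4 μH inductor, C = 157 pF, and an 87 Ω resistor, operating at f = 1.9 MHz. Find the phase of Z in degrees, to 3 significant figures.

5.88°

ω = 2πf = 1.194e+07 rad/s
X_L = ωL = 327 Ω
X_C = 1/(ωC) = 534 Ω
Parallel: admittances add. Y = 1/R + 1/(jωL) + jωC
Y = (0.0115 − j0.00118) S
|Y| = 0.0116 S → |Z| = 1/|Y| = 86.5 Ω, ∠Z = −∠Y = 5.88°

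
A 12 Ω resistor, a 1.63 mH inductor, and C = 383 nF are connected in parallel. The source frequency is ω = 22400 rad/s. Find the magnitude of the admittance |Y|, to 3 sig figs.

X_L = ωL = 36.5 Ω
X_C = 1/(ωC) = 117 Ω
Parallel: admittances add. Y = 1/R + 1/(jωL) + jωC
Y = (0.0833 − j0.0188) S
|Y| = 0.0854 S → |Z| = 1/|Y| = 11.7 Ω, ∠Z = −∠Y = 12.7°

85.4 mS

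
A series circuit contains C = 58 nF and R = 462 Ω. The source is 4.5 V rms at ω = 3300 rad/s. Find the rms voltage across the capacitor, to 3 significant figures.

X_C = 1/(ωC) = 5220 Ω
Z = 462 − j5220 Ω
|Z| = √(462² + 5220²) = 5250 Ω
I = V/|Z| = 858 μA
V_C = I·|Z_C| = 0.000858 × 5220 = 4.48 V

4.48 V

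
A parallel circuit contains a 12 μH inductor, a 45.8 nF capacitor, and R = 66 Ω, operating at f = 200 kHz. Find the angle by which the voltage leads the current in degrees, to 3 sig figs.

30.0°

ω = 2πf = 1.257e+06 rad/s
X_L = ωL = 15.1 Ω
X_C = 1/(ωC) = 17.4 Ω
Parallel: admittances add. Y = 1/R + 1/(jωL) + jωC
Y = (0.0152 − j0.00876) S
|Y| = 0.0175 S → |Z| = 1/|Y| = 57.1 Ω, ∠Z = −∠Y = 30.0°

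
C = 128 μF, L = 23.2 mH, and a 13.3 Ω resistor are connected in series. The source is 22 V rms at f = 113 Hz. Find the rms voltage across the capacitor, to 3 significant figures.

16.8 V

ω = 2πf = 710.0 rad/s
X_L = ωL = 16.5 Ω
X_C = 1/(ωC) = 11.0 Ω
Net reactance X = X_L − X_C = 5.47 Ω
Z = 13.3 + j5.47 Ω
|Z| = √(13.3² + 5.47²) = 14.4 Ω
I = V/|Z| = 1.53 A
V_C = I·|Z_C| = 1.53 × 11.0 = 16.8 V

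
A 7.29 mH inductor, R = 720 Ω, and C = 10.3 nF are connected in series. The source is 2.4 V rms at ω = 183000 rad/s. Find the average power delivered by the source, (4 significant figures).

X_L = ωL = 1334 Ω
X_C = 1/(ωC) = 530.5 Ω
Net reactance X = X_L − X_C = 803.5 Ω
Z = 720.0 + j803.5 Ω
|Z| = √(720.0² + 803.5²) = 1079 Ω
∠Z = arctan(803.5/720.0) = 48.14°
I = V/|Z| = 2.224 mA
P = VI cos φ = 2.4 × 0.002224 × cos(48.14°) = 3.563 mW

3.563 mW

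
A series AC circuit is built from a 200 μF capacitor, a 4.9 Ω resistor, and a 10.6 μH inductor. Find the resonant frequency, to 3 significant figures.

3.46 kHz

ω₀ = 1/√(LC) = 1/√(1.06e-05 × 0.0002) = 21720 rad/s
f₀ = ω₀/(2π) = 3.46 kHz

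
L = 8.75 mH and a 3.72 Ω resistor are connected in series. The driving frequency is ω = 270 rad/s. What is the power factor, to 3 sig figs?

X_L = ωL = 2.36 Ω
Z = 3.72 + j2.36 Ω
|Z| = √(3.72² + 2.36²) = 4.41 Ω
∠Z = arctan(2.36/3.72) = 32.4°
cos φ = cos(32.4°) = 0.844

0.844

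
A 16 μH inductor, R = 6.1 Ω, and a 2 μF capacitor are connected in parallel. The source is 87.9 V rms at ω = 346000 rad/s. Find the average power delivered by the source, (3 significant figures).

1.27 kW

X_L = ωL = 5.54 Ω
X_C = 1/(ωC) = 1.45 Ω
Parallel: admittances add. Y = 1/R + 1/(jωL) + jωC
Y = (0.164 + j0.511) S
|Y| = 0.537 S → |Z| = 1/|Y| = 1.86 Ω, ∠Z = −∠Y = -72.2°
I = V/|Z| = 47.2 A
P = VI cos φ = 87.9 × 47.2 × cos(-72.2°) = 1.27 kW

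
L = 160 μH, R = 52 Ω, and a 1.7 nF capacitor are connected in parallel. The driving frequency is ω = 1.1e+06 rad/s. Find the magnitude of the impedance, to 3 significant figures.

X_L = ωL = 176 Ω
X_C = 1/(ωC) = 535 Ω
Parallel: admittances add. Y = 1/R + 1/(jωL) + jωC
Y = (0.0192 − j0.00381) S
|Y| = 0.0196 S → |Z| = 1/|Y| = 51.0 Ω, ∠Z = −∠Y = 11.2°

51.0 Ω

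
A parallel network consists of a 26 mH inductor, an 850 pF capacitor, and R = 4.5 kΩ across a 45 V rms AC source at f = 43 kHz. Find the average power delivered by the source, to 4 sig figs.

ω = 2πf = 270200 rad/s
X_L = ωL = 7025 Ω
X_C = 1/(ωC) = 4354 Ω
Parallel: admittances add. Y = 1/R + 1/(jωL) + jωC
Y = (0.0002222 + j8.729e-05) S
|Y| = 0.0002388 S → |Z| = 1/|Y| = 4188 Ω, ∠Z = −∠Y = -21.45°
I = V/|Z| = 10.74 mA
P = VI cos φ = 45 × 0.01074 × cos(-21.45°) = 450.0 mW

450.0 mW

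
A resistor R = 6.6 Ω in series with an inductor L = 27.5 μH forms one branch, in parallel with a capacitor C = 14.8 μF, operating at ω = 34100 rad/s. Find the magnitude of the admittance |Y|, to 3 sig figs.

506 mS

X_L = ωL = 0.938 Ω
X_C = 1/(ωC) = 1.98 Ω
Branch 1 (R+jX_L): Z₁ = 6.60 + j0.938 Ω, |Z₁| = 6.67 Ω
Branch 2 (−jX_C): Z₂ = −j1.98 Ω
Parallel: Z = Z₁Z₂/(Z₁+Z₂), |Z| = 1.98 Ω, ∠Z = -72.9°
|Y| = 1/|Z| = 506 mS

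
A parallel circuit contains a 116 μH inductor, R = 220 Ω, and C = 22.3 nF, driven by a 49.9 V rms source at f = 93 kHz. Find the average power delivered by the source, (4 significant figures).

11.32 W

ω = 2πf = 584300 rad/s
X_L = ωL = 67.78 Ω
X_C = 1/(ωC) = 76.74 Ω
Parallel: admittances add. Y = 1/R + 1/(jωL) + jωC
Y = (0.004545 − j0.001722) S
|Y| = 0.004861 S → |Z| = 1/|Y| = 205.7 Ω, ∠Z = −∠Y = 20.75°
I = V/|Z| = 242.6 mA
P = VI cos φ = 49.9 × 0.2426 × cos(20.75°) = 11.32 W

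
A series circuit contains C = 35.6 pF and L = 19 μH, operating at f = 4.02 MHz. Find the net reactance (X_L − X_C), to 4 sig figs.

ω = 2πf = 2.526e+07 rad/s
X_L = ωL = 479.9 Ω
X_C = 1/(ωC) = 1112 Ω
X = 479.9 − 1112 = -632.2 Ω

-632.2 Ω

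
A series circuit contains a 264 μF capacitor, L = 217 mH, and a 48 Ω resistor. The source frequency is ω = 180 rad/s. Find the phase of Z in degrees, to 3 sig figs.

20.6°

X_L = ωL = 39.1 Ω
X_C = 1/(ωC) = 21.0 Ω
Net reactance X = X_L − X_C = 18.0 Ω
Z = 48.0 + j18.0 Ω
|Z| = √(48.0² + 18.0²) = 51.3 Ω
∠Z = arctan(18.0/48.0) = 20.6°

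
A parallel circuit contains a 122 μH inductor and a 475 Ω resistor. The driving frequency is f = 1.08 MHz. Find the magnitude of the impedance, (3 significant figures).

412 Ω

ω = 2πf = 6.786e+06 rad/s
X_L = ωL = 828 Ω
Parallel: admittances add. Y = 1/R + 1/(jωL)
Y = (0.00211 − j0.00121) S
|Y| = 0.00243 S → |Z| = 1/|Y| = 412 Ω, ∠Z = −∠Y = 29.8°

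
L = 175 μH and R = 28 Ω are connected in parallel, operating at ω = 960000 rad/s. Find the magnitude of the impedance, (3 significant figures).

X_L = ωL = 168 Ω
Parallel: admittances add. Y = 1/R + 1/(jωL)
Y = (0.0357 − j0.00595) S
|Y| = 0.0362 S → |Z| = 1/|Y| = 27.6 Ω, ∠Z = −∠Y = 9.46°

27.6 Ω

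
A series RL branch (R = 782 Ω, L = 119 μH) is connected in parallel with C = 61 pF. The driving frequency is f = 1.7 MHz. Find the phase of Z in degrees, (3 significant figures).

-13.0°

ω = 2πf = 1.068e+07 rad/s
X_L = ωL = 1270 Ω
X_C = 1/(ωC) = 1530 Ω
Branch 1 (R+jX_L): Z₁ = 782 + j1270 Ω, |Z₁| = 1490 Ω
Branch 2 (−jX_C): Z₂ = −j1530 Ω
Parallel: Z = Z₁Z₂/(Z₁+Z₂), |Z| = 2780 Ω, ∠Z = -13.0°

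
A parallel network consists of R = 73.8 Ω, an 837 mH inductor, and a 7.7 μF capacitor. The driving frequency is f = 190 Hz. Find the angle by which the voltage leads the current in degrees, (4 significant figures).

-31.15°

ω = 2πf = 1194 rad/s
X_L = ωL = 999.2 Ω
X_C = 1/(ωC) = 108.8 Ω
Parallel: admittances add. Y = 1/R + 1/(jωL) + jωC
Y = (0.01355 + j0.008192) S
|Y| = 0.01583 S → |Z| = 1/|Y| = 63.16 Ω, ∠Z = −∠Y = -31.15°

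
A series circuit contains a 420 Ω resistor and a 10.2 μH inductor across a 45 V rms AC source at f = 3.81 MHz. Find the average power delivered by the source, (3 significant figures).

3.60 W

ω = 2πf = 2.394e+07 rad/s
X_L = ωL = 244 Ω
Z = 420 + j244 Ω
|Z| = √(420² + 244²) = 486 Ω
∠Z = arctan(244/420) = 30.2°
I = V/|Z| = 92.6 mA
P = VI cos φ = 45 × 0.0926 × cos(30.2°) = 3.60 W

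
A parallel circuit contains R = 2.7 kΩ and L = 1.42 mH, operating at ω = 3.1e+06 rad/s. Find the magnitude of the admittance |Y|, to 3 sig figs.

X_L = ωL = 4400 Ω
Parallel: admittances add. Y = 1/R + 1/(jωL)
Y = (0.000370 − j0.000227) S
|Y| = 0.000434 S → |Z| = 1/|Y| = 2300 Ω, ∠Z = −∠Y = 31.5°

434 μS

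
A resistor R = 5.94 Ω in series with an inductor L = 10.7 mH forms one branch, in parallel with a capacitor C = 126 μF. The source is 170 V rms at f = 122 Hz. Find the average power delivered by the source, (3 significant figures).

ω = 2πf = 766.5 rad/s
X_L = ωL = 8.20 Ω
X_C = 1/(ωC) = 10.4 Ω
Branch 1 (R+jX_L): Z₁ = 5.94 + j8.20 Ω, |Z₁| = 10.1 Ω
Branch 2 (−jX_C): Z₂ = −j10.4 Ω
Parallel: Z = Z₁Z₂/(Z₁+Z₂), |Z| = 16.6 Ω, ∠Z = -16.0°
I = V/|Z| = 10.2 A
P = VI cos φ = 170 × 10.2 × cos(-16.0°) = 1.67 kW

1.67 kW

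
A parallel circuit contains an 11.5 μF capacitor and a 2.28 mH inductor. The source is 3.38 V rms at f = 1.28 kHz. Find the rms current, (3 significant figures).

ω = 2πf = 8042 rad/s
X_L = ωL = 18.3 Ω
X_C = 1/(ωC) = 10.8 Ω
Parallel: admittances add. Y = 1/(jωL) + jωC
Y = (0 + j0.0380) S
|Y| = 0.0380 S → |Z| = 1/|Y| = 26.3 Ω, ∠Z = −∠Y = -90.0°
I = V/|Z| = 3.38/26.3 = 128 mA

128 mA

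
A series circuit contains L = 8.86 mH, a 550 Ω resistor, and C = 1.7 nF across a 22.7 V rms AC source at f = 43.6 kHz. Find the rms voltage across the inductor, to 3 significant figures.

ω = 2πf = 273900 rad/s
X_L = ωL = 2430 Ω
X_C = 1/(ωC) = 2150 Ω
Net reactance X = X_L − X_C = 280 Ω
Z = 550 + j280 Ω
|Z| = √(550² + 280²) = 617 Ω
I = V/|Z| = 36.8 mA
V_L = I·|Z_L| = 0.0368 × 2430 = 89.3 V

89.3 V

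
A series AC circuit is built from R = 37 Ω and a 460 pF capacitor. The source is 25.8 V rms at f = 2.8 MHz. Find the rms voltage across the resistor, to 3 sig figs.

ω = 2πf = 1.759e+07 rad/s
X_C = 1/(ωC) = 124 Ω
Z = 37.0 − j124 Ω
|Z| = √(37.0² + 124²) = 129 Ω
I = V/|Z| = 200 mA
V_R = I·|Z_R| = 0.200 × 37.0 = 7.40 V

7.40 V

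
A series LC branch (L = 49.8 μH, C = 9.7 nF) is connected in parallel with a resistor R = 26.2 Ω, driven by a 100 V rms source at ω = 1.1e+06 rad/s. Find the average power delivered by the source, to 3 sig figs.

382 W

X_L = ωL = 54.8 Ω
X_C = 1/(ωC) = 93.7 Ω
Branch 1: Z₁ = R = 26.2 Ω
Branch 2 (series LC): Z₂ = j(X_L − X_C) = −j38.9 Ω
Parallel: Z = Z₁Z₂/(Z₁+Z₂), |Z| = 21.7 Ω, ∠Z = -33.9°
I = V/|Z| = 4.60 A
P = VI cos φ = 100 × 4.60 × cos(-33.9°) = 382 W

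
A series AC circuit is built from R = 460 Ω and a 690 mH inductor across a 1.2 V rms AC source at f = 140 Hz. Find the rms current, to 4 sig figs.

ω = 2πf = 879.6 rad/s
X_L = ωL = 607.0 Ω
Z = 460.0 + j607.0 Ω
|Z| = √(460.0² + 607.0²) = 761.6 Ω
I = V/|Z| = 1.2/761.6 = 1.576 mA

1.576 mA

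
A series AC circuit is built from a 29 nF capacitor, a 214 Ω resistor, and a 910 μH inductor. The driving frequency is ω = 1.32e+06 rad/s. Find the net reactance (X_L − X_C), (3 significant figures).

1180 Ω

X_L = ωL = 1200 Ω
X_C = 1/(ωC) = 26.1 Ω
X = 1200 − 26.1 = 1180 Ω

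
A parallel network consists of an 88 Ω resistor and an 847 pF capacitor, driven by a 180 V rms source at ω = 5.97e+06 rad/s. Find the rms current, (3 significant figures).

X_C = 1/(ωC) = 198 Ω
Parallel: admittances add. Y = 1/R + jωC
Y = (0.0114 + j0.00506) S
|Y| = 0.0124 S → |Z| = 1/|Y| = 80.4 Ω, ∠Z = −∠Y = -24.0°
I = V/|Z| = 180/80.4 = 2.24 A

2.24 A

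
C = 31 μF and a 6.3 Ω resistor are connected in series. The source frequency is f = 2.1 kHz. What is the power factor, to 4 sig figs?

ω = 2πf = 13190 rad/s
X_C = 1/(ωC) = 2.445 Ω
Z = 6.300 − j2.445 Ω
|Z| = √(6.300² + 2.445²) = 6.758 Ω
∠Z = arctan(-2.445/6.300) = -21.21°
cos φ = cos(-21.21°) = 0.9323

0.9323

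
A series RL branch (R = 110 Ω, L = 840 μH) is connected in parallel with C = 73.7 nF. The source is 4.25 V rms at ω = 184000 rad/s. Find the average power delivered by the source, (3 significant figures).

X_L = ωL = 155 Ω
X_C = 1/(ωC) = 73.7 Ω
Branch 1 (R+jX_L): Z₁ = 110 + j155 Ω, |Z₁| = 190 Ω
Branch 2 (−jX_C): Z₂ = −j73.7 Ω
Parallel: Z = Z₁Z₂/(Z₁+Z₂), |Z| = 102 Ω, ∠Z = -71.7°
I = V/|Z| = 41.5 mA
P = VI cos φ = 4.25 × 0.0415 × cos(-71.7°) = 55.2 mW

55.2 mW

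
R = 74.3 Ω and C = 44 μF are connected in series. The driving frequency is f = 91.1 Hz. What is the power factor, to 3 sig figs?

0.882

ω = 2πf = 572.4 rad/s
X_C = 1/(ωC) = 39.7 Ω
Z = 74.3 − j39.7 Ω
|Z| = √(74.3² + 39.7²) = 84.2 Ω
∠Z = arctan(-39.7/74.3) = -28.1°
cos φ = cos(-28.1°) = 0.882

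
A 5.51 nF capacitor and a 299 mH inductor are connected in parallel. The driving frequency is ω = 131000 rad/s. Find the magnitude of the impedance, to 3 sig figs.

1440 Ω

X_L = ωL = 39200 Ω
X_C = 1/(ωC) = 1390 Ω
Parallel: admittances add. Y = 1/(jωL) + jωC
Y = (0 + j0.000696) S
|Y| = 0.000696 S → |Z| = 1/|Y| = 1440 Ω, ∠Z = −∠Y = -90.0°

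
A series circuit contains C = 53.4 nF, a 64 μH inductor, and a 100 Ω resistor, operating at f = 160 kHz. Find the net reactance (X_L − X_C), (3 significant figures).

ω = 2πf = 1.005e+06 rad/s
X_L = ωL = 64.3 Ω
X_C = 1/(ωC) = 18.6 Ω
X = 64.3 − 18.6 = 45.7 Ω

45.7 Ω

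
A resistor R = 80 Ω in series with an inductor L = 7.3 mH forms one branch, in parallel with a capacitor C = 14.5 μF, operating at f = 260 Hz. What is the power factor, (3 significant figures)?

ω = 2πf = 1634 rad/s
X_L = ωL = 11.9 Ω
X_C = 1/(ωC) = 42.2 Ω
Branch 1 (R+jX_L): Z₁ = 80.0 + j11.9 Ω, |Z₁| = 80.9 Ω
Branch 2 (−jX_C): Z₂ = −j42.2 Ω
Parallel: Z = Z₁Z₂/(Z₁+Z₂), |Z| = 39.9 Ω, ∠Z = -60.8°
cos φ = cos(-60.8°) = 0.488

0.488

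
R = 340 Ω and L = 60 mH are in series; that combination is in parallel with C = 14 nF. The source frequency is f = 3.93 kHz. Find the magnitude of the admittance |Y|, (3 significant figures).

330 μS

ω = 2πf = 24690 rad/s
X_L = ωL = 1480 Ω
X_C = 1/(ωC) = 2890 Ω
Branch 1 (R+jX_L): Z₁ = 340 + j1480 Ω, |Z₁| = 1520 Ω
Branch 2 (−jX_C): Z₂ = −j2890 Ω
Parallel: Z = Z₁Z₂/(Z₁+Z₂), |Z| = 3030 Ω, ∠Z = 63.5°
|Y| = 1/|Z| = 330 μS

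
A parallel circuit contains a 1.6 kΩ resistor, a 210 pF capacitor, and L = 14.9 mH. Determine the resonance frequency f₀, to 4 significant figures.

89.97 kHz

ω₀ = 1/√(LC) = 1/√(0.0149 × 2.1e-10) = 565300 rad/s
f₀ = ω₀/(2π) = 89.97 kHz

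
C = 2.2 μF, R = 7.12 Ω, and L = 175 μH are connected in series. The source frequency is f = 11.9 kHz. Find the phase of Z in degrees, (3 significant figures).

44.5°

ω = 2πf = 74770 rad/s
X_L = ωL = 13.1 Ω
X_C = 1/(ωC) = 6.08 Ω
Net reactance X = X_L − X_C = 7.01 Ω
Z = 7.12 + j7.01 Ω
|Z| = √(7.12² + 7.01²) = 9.99 Ω
∠Z = arctan(7.01/7.12) = 44.5°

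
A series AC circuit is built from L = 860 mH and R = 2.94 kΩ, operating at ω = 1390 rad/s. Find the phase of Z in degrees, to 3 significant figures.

22.1°

X_L = ωL = 1200 Ω
Z = 2940 + j1200 Ω
|Z| = √(2940² + 1200²) = 3170 Ω
∠Z = arctan(1200/2940) = 22.1°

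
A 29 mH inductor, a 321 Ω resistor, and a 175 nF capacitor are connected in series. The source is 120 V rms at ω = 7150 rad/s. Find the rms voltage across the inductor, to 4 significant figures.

X_L = ωL = 207.4 Ω
X_C = 1/(ωC) = 799.2 Ω
Net reactance X = X_L − X_C = -591.9 Ω
Z = 321.0 − j591.9 Ω
|Z| = √(321.0² + 591.9²) = 673.3 Ω
I = V/|Z| = 178.2 mA
V_L = I·|Z_L| = 0.1782 × 207.4 = 36.96 V

36.96 V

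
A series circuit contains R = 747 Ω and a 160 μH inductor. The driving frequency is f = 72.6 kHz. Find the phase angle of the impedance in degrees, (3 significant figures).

ω = 2πf = 456200 rad/s
X_L = ωL = 73.0 Ω
Z = 747 + j73.0 Ω
|Z| = √(747² + 73.0²) = 751 Ω
∠Z = arctan(73.0/747) = 5.58°

5.58°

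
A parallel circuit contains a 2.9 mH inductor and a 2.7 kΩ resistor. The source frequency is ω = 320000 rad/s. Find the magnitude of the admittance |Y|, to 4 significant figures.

X_L = ωL = 928.0 Ω
Parallel: admittances add. Y = 1/R + 1/(jωL)
Y = (0.0003704 − j0.001078) S
|Y| = 0.001139 S → |Z| = 1/|Y| = 877.6 Ω, ∠Z = −∠Y = 71.03°

1.139 mS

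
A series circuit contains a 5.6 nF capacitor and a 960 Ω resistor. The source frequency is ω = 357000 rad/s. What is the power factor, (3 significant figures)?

X_C = 1/(ωC) = 500 Ω
Z = 960 − j500 Ω
|Z| = √(960² + 500²) = 1080 Ω
∠Z = arctan(-500/960) = -27.5°
cos φ = cos(-27.5°) = 0.887

0.887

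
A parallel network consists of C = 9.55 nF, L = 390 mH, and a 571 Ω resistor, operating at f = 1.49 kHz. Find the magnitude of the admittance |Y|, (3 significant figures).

ω = 2πf = 9362 rad/s
X_L = ωL = 3650 Ω
X_C = 1/(ωC) = 11200 Ω
Parallel: admittances add. Y = 1/R + 1/(jωL) + jωC
Y = (0.00175 − j0.000184) S
|Y| = 0.00176 S → |Z| = 1/|Y| = 568 Ω, ∠Z = −∠Y = 6.01°

1.76 mS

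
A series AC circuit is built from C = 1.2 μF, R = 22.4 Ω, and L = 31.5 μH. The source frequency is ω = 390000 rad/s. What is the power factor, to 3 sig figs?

0.911

X_L = ωL = 12.3 Ω
X_C = 1/(ωC) = 2.14 Ω
Net reactance X = X_L − X_C = 10.1 Ω
Z = 22.4 + j10.1 Ω
|Z| = √(22.4² + 10.1²) = 24.6 Ω
∠Z = arctan(10.1/22.4) = 24.4°
cos φ = cos(24.4°) = 0.911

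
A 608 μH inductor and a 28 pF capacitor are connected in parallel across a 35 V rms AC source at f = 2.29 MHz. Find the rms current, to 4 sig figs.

10.10 mA

ω = 2πf = 1.439e+07 rad/s
X_L = ωL = 8748 Ω
X_C = 1/(ωC) = 2482 Ω
Parallel: admittances add. Y = 1/(jωL) + jωC
Y = (0 + j0.0002886) S
|Y| = 0.0002886 S → |Z| = 1/|Y| = 3465 Ω, ∠Z = −∠Y = -90.00°
I = V/|Z| = 35/3465 = 10.10 mA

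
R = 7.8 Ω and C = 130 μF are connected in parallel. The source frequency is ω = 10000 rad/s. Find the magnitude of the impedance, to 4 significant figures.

X_C = 1/(ωC) = 0.7692 Ω
Parallel: admittances add. Y = 1/R + jωC
Y = (0.1282 + j1.300) S
|Y| = 1.306 S → |Z| = 1/|Y| = 0.7655 Ω, ∠Z = −∠Y = -84.37°

0.7655 Ω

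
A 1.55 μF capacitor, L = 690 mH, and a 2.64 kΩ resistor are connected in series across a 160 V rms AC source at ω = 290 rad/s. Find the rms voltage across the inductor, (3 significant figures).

9.62 V

X_L = ωL = 200 Ω
X_C = 1/(ωC) = 2220 Ω
Net reactance X = X_L − X_C = -2020 Ω
Z = 2640 − j2020 Ω
|Z| = √(2640² + 2020²) = 3330 Ω
I = V/|Z| = 48.1 mA
V_L = I·|Z_L| = 0.0481 × 200 = 9.62 V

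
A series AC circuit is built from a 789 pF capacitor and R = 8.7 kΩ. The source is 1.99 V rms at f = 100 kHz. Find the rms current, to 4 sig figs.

222.8 μA

ω = 2πf = 628300 rad/s
X_C = 1/(ωC) = 2017 Ω
Z = 8700 − j2017 Ω
|Z| = √(8700² + 2017²) = 8931 Ω
I = V/|Z| = 1.99/8931 = 222.8 μA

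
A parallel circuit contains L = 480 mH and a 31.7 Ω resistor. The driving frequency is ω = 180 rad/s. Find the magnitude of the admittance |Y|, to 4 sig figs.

33.60 mS

X_L = ωL = 86.40 Ω
Parallel: admittances add. Y = 1/R + 1/(jωL)
Y = (0.03155 − j0.01157) S
|Y| = 0.03360 S → |Z| = 1/|Y| = 29.76 Ω, ∠Z = −∠Y = 20.15°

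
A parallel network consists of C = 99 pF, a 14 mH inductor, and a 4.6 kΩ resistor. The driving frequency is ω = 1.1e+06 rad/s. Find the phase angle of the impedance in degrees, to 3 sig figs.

-11.4°

X_L = ωL = 15400 Ω
X_C = 1/(ωC) = 9180 Ω
Parallel: admittances add. Y = 1/R + 1/(jωL) + jωC
Y = (0.000217 + j4.4e-05) S
|Y| = 0.000222 S → |Z| = 1/|Y| = 4510 Ω, ∠Z = −∠Y = -11.4°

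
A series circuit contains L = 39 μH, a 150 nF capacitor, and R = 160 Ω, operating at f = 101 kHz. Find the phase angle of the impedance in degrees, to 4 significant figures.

5.087°

ω = 2πf = 634600 rad/s
X_L = ωL = 24.75 Ω
X_C = 1/(ωC) = 10.51 Ω
Net reactance X = X_L − X_C = 14.24 Ω
Z = 160.0 + j14.24 Ω
|Z| = √(160.0² + 14.24²) = 160.6 Ω
∠Z = arctan(14.24/160.0) = 5.087°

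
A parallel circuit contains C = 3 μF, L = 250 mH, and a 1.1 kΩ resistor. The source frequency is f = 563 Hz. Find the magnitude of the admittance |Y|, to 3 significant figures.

9.53 mS

ω = 2πf = 3537 rad/s
X_L = ωL = 884 Ω
X_C = 1/(ωC) = 94.2 Ω
Parallel: admittances add. Y = 1/R + 1/(jωL) + jωC
Y = (0.000909 + j0.00948) S
|Y| = 0.00953 S → |Z| = 1/|Y| = 105 Ω, ∠Z = −∠Y = -84.5°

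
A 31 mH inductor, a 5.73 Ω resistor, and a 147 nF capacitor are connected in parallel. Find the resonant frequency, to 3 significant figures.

ω₀ = 1/√(LC) = 1/√(0.031 × 1.47e-07) = 14810 rad/s
f₀ = ω₀/(2π) = 2.36 kHz

2.36 kHz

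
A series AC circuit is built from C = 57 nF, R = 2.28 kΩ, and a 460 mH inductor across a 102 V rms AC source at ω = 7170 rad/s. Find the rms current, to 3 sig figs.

X_L = ωL = 3300 Ω
X_C = 1/(ωC) = 2450 Ω
Net reactance X = X_L − X_C = 851 Ω
Z = 2280 + j851 Ω
|Z| = √(2280² + 851²) = 2430 Ω
I = V/|Z| = 102/2430 = 41.9 mA

41.9 mA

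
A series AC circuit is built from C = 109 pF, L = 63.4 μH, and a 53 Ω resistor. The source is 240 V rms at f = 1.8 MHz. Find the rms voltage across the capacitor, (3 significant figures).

1800 V

ω = 2πf = 1.131e+07 rad/s
X_L = ωL = 717 Ω
X_C = 1/(ωC) = 811 Ω
Net reactance X = X_L − X_C = -94.2 Ω
Z = 53.0 − j94.2 Ω
|Z| = √(53.0² + 94.2²) = 108 Ω
I = V/|Z| = 2.22 A
V_C = I·|Z_C| = 2.22 × 811 = 1800 V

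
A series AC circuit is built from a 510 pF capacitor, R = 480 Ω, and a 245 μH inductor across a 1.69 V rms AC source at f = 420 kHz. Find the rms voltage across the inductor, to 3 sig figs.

2.23 V

ω = 2πf = 2.639e+06 rad/s
X_L = ωL = 647 Ω
X_C = 1/(ωC) = 743 Ω
Net reactance X = X_L − X_C = -96.5 Ω
Z = 480 − j96.5 Ω
|Z| = √(480² + 96.5²) = 490 Ω
I = V/|Z| = 3.45 mA
V_L = I·|Z_L| = 0.00345 × 647 = 2.23 V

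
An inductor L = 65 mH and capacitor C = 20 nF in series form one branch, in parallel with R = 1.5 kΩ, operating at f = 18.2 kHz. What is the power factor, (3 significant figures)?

0.978

ω = 2πf = 114400 rad/s
X_L = ωL = 7430 Ω
X_C = 1/(ωC) = 437 Ω
Branch 1: Z₁ = R = 1500 Ω
Branch 2 (series LC): Z₂ = j(X_L − X_C) = j7000 Ω
Parallel: Z = Z₁Z₂/(Z₁+Z₂), |Z| = 1470 Ω, ∠Z = 12.1°
cos φ = cos(12.1°) = 0.978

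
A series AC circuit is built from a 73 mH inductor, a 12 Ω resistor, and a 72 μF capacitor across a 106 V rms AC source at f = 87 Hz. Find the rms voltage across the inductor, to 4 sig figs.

ω = 2πf = 546.6 rad/s
X_L = ωL = 39.90 Ω
X_C = 1/(ωC) = 25.41 Ω
Net reactance X = X_L − X_C = 14.50 Ω
Z = 12.00 + j14.50 Ω
|Z| = √(12.00² + 14.50²) = 18.82 Ω
I = V/|Z| = 5.633 A
V_L = I·|Z_L| = 5.633 × 39.90 = 224.8 V

224.8 V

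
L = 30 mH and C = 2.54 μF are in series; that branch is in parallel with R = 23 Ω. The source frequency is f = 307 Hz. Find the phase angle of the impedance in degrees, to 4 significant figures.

-8.938°

ω = 2πf = 1929 rad/s
X_L = ωL = 57.87 Ω
X_C = 1/(ωC) = 204.1 Ω
Branch 1: Z₁ = R = 23.00 Ω
Branch 2 (series LC): Z₂ = j(X_L − X_C) = −j146.2 Ω
Parallel: Z = Z₁Z₂/(Z₁+Z₂), |Z| = 22.72 Ω, ∠Z = -8.938°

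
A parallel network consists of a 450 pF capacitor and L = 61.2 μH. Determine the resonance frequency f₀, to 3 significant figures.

959 kHz

ω₀ = 1/√(LC) = 1/√(6.12e-05 × 4.5e-10) = 6.026e+06 rad/s
f₀ = ω₀/(2π) = 959 kHz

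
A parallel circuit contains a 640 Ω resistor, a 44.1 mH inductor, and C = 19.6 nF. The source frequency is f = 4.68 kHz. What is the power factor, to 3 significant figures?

0.992

ω = 2πf = 29410 rad/s
X_L = ωL = 1300 Ω
X_C = 1/(ωC) = 1740 Ω
Parallel: admittances add. Y = 1/R + 1/(jωL) + jωC
Y = (0.00156 − j0.000195) S
|Y| = 0.00157 S → |Z| = 1/|Y| = 635 Ω, ∠Z = −∠Y = 7.11°
cos φ = cos(7.11°) = 0.992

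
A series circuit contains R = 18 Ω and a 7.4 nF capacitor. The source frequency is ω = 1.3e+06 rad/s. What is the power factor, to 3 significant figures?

0.171

X_C = 1/(ωC) = 104 Ω
Z = 18.0 − j104 Ω
|Z| = √(18.0² + 104²) = 105 Ω
∠Z = arctan(-104/18.0) = -80.2°
cos φ = cos(-80.2°) = 0.171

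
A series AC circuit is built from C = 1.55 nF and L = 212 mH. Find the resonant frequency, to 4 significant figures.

ω₀ = 1/√(LC) = 1/√(0.212 × 1.55e-09) = 55170 rad/s
f₀ = ω₀/(2π) = 8.780 kHz

8.780 kHz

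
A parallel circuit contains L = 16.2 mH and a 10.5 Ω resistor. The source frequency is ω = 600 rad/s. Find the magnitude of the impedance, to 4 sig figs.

7.133 Ω

X_L = ωL = 9.720 Ω
Parallel: admittances add. Y = 1/R + 1/(jωL)
Y = (0.09524 − j0.1029) S
|Y| = 0.1402 S → |Z| = 1/|Y| = 7.133 Ω, ∠Z = −∠Y = 47.21°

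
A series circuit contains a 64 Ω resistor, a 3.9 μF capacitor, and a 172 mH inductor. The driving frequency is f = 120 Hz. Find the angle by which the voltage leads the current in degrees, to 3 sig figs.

ω = 2πf = 754.0 rad/s
X_L = ωL = 130 Ω
X_C = 1/(ωC) = 340 Ω
Net reactance X = X_L − X_C = -210 Ω
Z = 64.0 − j210 Ω
|Z| = √(64.0² + 210²) = 220 Ω
∠Z = arctan(-210/64.0) = -73.1°

-73.1°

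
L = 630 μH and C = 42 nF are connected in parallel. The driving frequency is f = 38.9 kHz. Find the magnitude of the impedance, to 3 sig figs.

265 Ω

ω = 2πf = 244400 rad/s
X_L = ωL = 154 Ω
X_C = 1/(ωC) = 97.4 Ω
Parallel: admittances add. Y = 1/(jωL) + jωC
Y = (0 + j0.00377) S
|Y| = 0.00377 S → |Z| = 1/|Y| = 265 Ω, ∠Z = −∠Y = -90.0°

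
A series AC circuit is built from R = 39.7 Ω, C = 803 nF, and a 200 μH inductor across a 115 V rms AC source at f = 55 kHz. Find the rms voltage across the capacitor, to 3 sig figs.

5.41 V

ω = 2πf = 345600 rad/s
X_L = ωL = 69.1 Ω
X_C = 1/(ωC) = 3.60 Ω
Net reactance X = X_L − X_C = 65.5 Ω
Z = 39.7 + j65.5 Ω
|Z| = √(39.7² + 65.5²) = 76.6 Ω
I = V/|Z| = 1.50 A
V_C = I·|Z_C| = 1.50 × 3.60 = 5.41 V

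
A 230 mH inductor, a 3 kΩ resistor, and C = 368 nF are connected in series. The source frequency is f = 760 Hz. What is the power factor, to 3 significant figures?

0.985

ω = 2πf = 4775 rad/s
X_L = ωL = 1100 Ω
X_C = 1/(ωC) = 569 Ω
Net reactance X = X_L − X_C = 529 Ω
Z = 3000 + j529 Ω
|Z| = √(3000² + 529²) = 3050 Ω
∠Z = arctan(529/3000) = 10.0°
cos φ = cos(10.0°) = 0.985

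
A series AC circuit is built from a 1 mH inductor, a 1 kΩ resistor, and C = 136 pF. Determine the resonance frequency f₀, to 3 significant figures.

432 kHz

ω₀ = 1/√(LC) = 1/√(0.001 × 1.36e-10) = 2.712e+06 rad/s
f₀ = ω₀/(2π) = 432 kHz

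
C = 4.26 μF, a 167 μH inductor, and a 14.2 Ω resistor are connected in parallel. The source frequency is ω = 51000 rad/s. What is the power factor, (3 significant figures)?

0.576

X_L = ωL = 8.52 Ω
X_C = 1/(ωC) = 4.60 Ω
Parallel: admittances add. Y = 1/R + 1/(jωL) + jωC
Y = (0.0704 + j0.0998) S
|Y| = 0.122 S → |Z| = 1/|Y| = 8.18 Ω, ∠Z = −∠Y = -54.8°
cos φ = cos(-54.8°) = 0.576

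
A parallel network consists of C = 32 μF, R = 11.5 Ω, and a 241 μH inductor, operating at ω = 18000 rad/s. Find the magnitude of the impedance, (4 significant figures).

2.807 Ω

X_L = ωL = 4.338 Ω
X_C = 1/(ωC) = 1.736 Ω
Parallel: admittances add. Y = 1/R + 1/(jωL) + jωC
Y = (0.08696 + j0.3455) S
|Y| = 0.3563 S → |Z| = 1/|Y| = 2.807 Ω, ∠Z = −∠Y = -75.87°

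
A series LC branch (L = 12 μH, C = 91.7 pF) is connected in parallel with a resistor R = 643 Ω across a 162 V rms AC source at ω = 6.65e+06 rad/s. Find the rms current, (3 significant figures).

X_L = ωL = 79.8 Ω
X_C = 1/(ωC) = 1640 Ω
Branch 1: Z₁ = R = 643 Ω
Branch 2 (series LC): Z₂ = j(X_L − X_C) = −j1560 Ω
Parallel: Z = Z₁Z₂/(Z₁+Z₂), |Z| = 594 Ω, ∠Z = -22.4°
I = V/|Z| = 162/594 = 273 mA

273 mA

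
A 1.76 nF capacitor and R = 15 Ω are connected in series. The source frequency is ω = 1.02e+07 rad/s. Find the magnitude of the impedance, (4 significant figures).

57.69 Ω

X_C = 1/(ωC) = 55.70 Ω
Z = 15.00 − j55.70 Ω
|Z| = √(15.00² + 55.70²) = 57.69 Ω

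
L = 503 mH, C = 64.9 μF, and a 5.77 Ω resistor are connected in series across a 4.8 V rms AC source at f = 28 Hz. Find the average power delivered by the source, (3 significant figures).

ω = 2πf = 175.9 rad/s
X_L = ωL = 88.5 Ω
X_C = 1/(ωC) = 87.6 Ω
Net reactance X = X_L − X_C = 0.910 Ω
Z = 5.77 + j0.910 Ω
|Z| = √(5.77² + 0.910²) = 5.84 Ω
∠Z = arctan(0.910/5.77) = 8.96°
I = V/|Z| = 822 mA
P = VI cos φ = 4.8 × 0.822 × cos(8.96°) = 3.90 W

3.90 W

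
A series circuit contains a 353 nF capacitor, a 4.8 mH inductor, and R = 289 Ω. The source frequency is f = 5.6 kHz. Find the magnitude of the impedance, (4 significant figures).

302.2 Ω

ω = 2πf = 35190 rad/s
X_L = ωL = 168.9 Ω
X_C = 1/(ωC) = 80.51 Ω
Net reactance X = X_L − X_C = 88.38 Ω
Z = 289.0 + j88.38 Ω
|Z| = √(289.0² + 88.38²) = 302.2 Ω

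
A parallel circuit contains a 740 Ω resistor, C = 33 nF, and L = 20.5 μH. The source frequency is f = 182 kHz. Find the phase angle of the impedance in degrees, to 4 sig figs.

ω = 2πf = 1.144e+06 rad/s
X_L = ωL = 23.44 Ω
X_C = 1/(ωC) = 26.50 Ω
Parallel: admittances add. Y = 1/R + 1/(jωL) + jωC
Y = (0.001351 − j0.004921) S
|Y| = 0.005103 S → |Z| = 1/|Y| = 196.0 Ω, ∠Z = −∠Y = 74.64°

74.64°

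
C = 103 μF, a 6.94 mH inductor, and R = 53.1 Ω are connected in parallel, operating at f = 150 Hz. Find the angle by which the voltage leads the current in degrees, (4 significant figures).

ω = 2πf = 942.5 rad/s
X_L = ωL = 6.541 Ω
X_C = 1/(ωC) = 10.30 Ω
Parallel: admittances add. Y = 1/R + 1/(jωL) + jωC
Y = (0.01883 − j0.05581) S
|Y| = 0.05890 S → |Z| = 1/|Y| = 16.98 Ω, ∠Z = −∠Y = 71.35°

71.35°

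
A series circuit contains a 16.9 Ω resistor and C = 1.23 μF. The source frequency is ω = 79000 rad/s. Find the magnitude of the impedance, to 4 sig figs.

X_C = 1/(ωC) = 10.29 Ω
Z = 16.90 − j10.29 Ω
|Z| = √(16.90² + 10.29²) = 19.79 Ω

19.79 Ω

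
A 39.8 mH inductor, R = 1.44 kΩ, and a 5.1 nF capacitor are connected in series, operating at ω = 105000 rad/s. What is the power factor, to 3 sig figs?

X_L = ωL = 4180 Ω
X_C = 1/(ωC) = 1870 Ω
Net reactance X = X_L − X_C = 2310 Ω
Z = 1440 + j2310 Ω
|Z| = √(1440² + 2310²) = 2720 Ω
∠Z = arctan(2310/1440) = 58.1°
cos φ = cos(58.1°) = 0.529

0.529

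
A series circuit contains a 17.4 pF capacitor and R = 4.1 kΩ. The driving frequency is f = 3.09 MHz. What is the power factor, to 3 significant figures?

0.811

ω = 2πf = 1.942e+07 rad/s
X_C = 1/(ωC) = 2960 Ω
Z = 4100 − j2960 Ω
|Z| = √(4100² + 2960²) = 5060 Ω
∠Z = arctan(-2960/4100) = -35.8°
cos φ = cos(-35.8°) = 0.811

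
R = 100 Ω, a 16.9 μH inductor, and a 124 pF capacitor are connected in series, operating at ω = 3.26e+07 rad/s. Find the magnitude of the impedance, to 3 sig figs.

320 Ω

X_L = ωL = 551 Ω
X_C = 1/(ωC) = 247 Ω
Net reactance X = X_L − X_C = 304 Ω
Z = 100 + j304 Ω
|Z| = √(100² + 304²) = 320 Ω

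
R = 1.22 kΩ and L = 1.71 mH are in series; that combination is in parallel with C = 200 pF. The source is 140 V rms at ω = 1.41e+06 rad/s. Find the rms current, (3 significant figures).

X_L = ωL = 2410 Ω
X_C = 1/(ωC) = 3550 Ω
Branch 1 (R+jX_L): Z₁ = 1220 + j2410 Ω, |Z₁| = 2700 Ω
Branch 2 (−jX_C): Z₂ = −j3550 Ω
Parallel: Z = Z₁Z₂/(Z₁+Z₂), |Z| = 5750 Ω, ∠Z = 16.1°
I = V/|Z| = 140/5750 = 24.3 mA

24.3 mA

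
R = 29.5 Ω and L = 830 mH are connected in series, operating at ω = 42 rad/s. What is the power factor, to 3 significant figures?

0.646

X_L = ωL = 34.9 Ω
Z = 29.5 + j34.9 Ω
|Z| = √(29.5² + 34.9²) = 45.7 Ω
∠Z = arctan(34.9/29.5) = 49.8°
cos φ = cos(49.8°) = 0.646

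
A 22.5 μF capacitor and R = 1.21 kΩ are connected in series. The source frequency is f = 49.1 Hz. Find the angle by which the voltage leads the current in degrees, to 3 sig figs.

ω = 2πf = 308.5 rad/s
X_C = 1/(ωC) = 144 Ω
Z = 1210 − j144 Ω
|Z| = √(1210² + 144²) = 1220 Ω
∠Z = arctan(-144/1210) = -6.79°

-6.79°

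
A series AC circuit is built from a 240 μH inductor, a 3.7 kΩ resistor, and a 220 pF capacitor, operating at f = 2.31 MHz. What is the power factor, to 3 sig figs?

0.759

ω = 2πf = 1.451e+07 rad/s
X_L = ωL = 3480 Ω
X_C = 1/(ωC) = 313 Ω
Net reactance X = X_L − X_C = 3170 Ω
Z = 3700 + j3170 Ω
|Z| = √(3700² + 3170²) = 4870 Ω
∠Z = arctan(3170/3700) = 40.6°
cos φ = cos(40.6°) = 0.759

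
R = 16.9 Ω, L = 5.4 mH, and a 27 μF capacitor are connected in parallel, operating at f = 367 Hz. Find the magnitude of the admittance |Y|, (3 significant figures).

ω = 2πf = 2306 rad/s
X_L = ωL = 12.5 Ω
X_C = 1/(ωC) = 16.1 Ω
Parallel: admittances add. Y = 1/R + 1/(jωL) + jωC
Y = (0.0592 − j0.0180) S
|Y| = 0.0619 S → |Z| = 1/|Y| = 16.2 Ω, ∠Z = −∠Y = 17.0°

61.9 mS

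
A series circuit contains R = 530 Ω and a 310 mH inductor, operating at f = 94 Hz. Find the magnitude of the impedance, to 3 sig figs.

ω = 2πf = 590.6 rad/s
X_L = ωL = 183 Ω
Z = 530 + j183 Ω
|Z| = √(530² + 183²) = 561 Ω

561 Ω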